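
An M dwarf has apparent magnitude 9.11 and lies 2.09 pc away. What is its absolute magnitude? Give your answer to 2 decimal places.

5 log₁₀(d/10 pc) = 5 log₁₀(2.090) − 5 = -3.399
M = m − 5 log₁₀(d/10) = 9.11 + 3.399 = 12.509

M ≈ 12.51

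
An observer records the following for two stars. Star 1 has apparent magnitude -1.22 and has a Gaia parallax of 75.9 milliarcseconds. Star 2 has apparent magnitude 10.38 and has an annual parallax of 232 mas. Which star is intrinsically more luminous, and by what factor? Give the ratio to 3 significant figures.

Star 1: p = 75.9 mas = 0.0759″ → d = 1/p = 13.18 pc
Star 1: M = m − 5 log₁₀ d + 5 = -1.22 − 5·1.1198 + 5 = -1.819
Star 2: p = 232 mas = 0.232″ → d = 1/p = 4.310 pc
Star 2: M = m − 5 log₁₀ d + 5 = 10.38 − 5·0.6345 + 5 = 12.207
ΔM = M_1 − M_2 = -1.819 − (12.207) = -14.026; smaller M is more luminous → Star 1.
L ratio = 10^(0.4 |ΔM|) = 10^5.610 = 407800

Star 1 is more luminous, by a factor of 408000.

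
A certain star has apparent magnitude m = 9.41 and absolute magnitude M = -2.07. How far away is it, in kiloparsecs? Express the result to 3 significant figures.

d ≈ 1.98 kpc

μ = m − M = 11.480
m − M = 5 log₁₀ d − 5
log₁₀ d = (m − M)/5 + 1 = 3.2960
d = 10^3.2960 = 1977 pc
= 1.977 kpc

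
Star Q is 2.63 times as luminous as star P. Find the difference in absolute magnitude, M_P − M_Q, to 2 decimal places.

Pogson: ΔM = −2.5 log₁₀(ratio) = −2.5 log₁₀(2.63) = −2.5 × 0.4200 = -1.050
Star Q is brighter so has the smaller magnitude: M_P − M_Q is positive.

M_P − M_Q ≈ 1.05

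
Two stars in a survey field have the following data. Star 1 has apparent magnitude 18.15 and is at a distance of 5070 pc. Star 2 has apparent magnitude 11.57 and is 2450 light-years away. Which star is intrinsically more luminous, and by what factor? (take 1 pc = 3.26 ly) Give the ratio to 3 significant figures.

Star 2 is more luminous, by a factor of 9.42.

Star 1: M = m − 5 log₁₀ d + 5 = 18.15 − 5·3.7050 + 5 = 4.625
Star 2: d = 2450 ly / 3.26 = 751.5 pc
Star 2: M = m − 5 log₁₀ d + 5 = 11.57 − 5·2.8759 + 5 = 2.190
ΔM = M_1 − M_2 = 4.625 − (2.190) = 2.435; smaller M is more luminous → Star 2.
L ratio = 10^(0.4 |ΔM|) = 10^0.974 = 9.416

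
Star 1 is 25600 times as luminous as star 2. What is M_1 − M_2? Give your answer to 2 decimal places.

M_1 − M_2 ≈ -11.02

Pogson: ΔM = −2.5 log₁₀(ratio) = −2.5 log₁₀(25600) = −2.5 × 4.4082 = -11.021
Star 1 is brighter, so it has the smaller magnitude: the difference is negative.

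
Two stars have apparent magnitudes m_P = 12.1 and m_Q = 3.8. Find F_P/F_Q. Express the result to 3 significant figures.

Magnitude difference = 8.3
Flux ratio = 10^(−0.4 Δm) = 10^(−0.4 × 8.3) = 10^-3.320 = 4.786×10^-4

F_P/F_Q ≈ 4.79×10^-4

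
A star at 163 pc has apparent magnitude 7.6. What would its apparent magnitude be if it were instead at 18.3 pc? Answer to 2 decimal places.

Flux ∝ 1/d², so Δm = 5 log₁₀(d₂/d₁) = 5 log₁₀(18.3/163) = -4.749
m₂ = m₁ + Δm = 7.6 + (-4.749) = 2.851

m ≈ 2.85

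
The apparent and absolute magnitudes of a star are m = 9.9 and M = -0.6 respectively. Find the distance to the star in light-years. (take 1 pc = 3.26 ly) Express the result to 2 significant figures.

μ = m − M = 10.500
m − M = 5 log₁₀ d − 5
log₁₀ d = (m − M)/5 + 1 = 3.1000
d = 10^3.1000 = 1259 pc
= 4104 ly

d ≈ 4100 ly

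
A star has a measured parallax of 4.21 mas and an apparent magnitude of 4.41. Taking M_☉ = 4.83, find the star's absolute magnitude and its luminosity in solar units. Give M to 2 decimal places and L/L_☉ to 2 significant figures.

M ≈ -2.47; L/L_☉ ≈ 830

d = 1/p = 1000/4.21 mas = 237.5 pc
M = m − 5 log₁₀ d + 5 = 4.41 − 5·2.3757 + 5 = -2.469
M − M_☉ = -2.469 − 4.83 = -7.299
L/L_☉ = 10^(−0.4 × -7.299) = 830.7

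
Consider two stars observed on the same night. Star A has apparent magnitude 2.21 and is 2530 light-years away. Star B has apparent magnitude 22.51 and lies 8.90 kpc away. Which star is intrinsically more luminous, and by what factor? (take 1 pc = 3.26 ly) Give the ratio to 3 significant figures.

Star A is more luminous, by a factor of 1.00×10^6.

Star A: d = 2530 ly / 3.26 = 776.1 pc
Star A: M = m − 5 log₁₀ d + 5 = 2.21 − 5·2.8899 + 5 = -7.240
Star B: d = 8.90 kpc = 8900 pc
Star B: M = m − 5 log₁₀ d + 5 = 22.51 − 5·3.9494 + 5 = 7.763
ΔM = M_A − M_B = -7.240 − (7.763) = -15.003; smaller M is more luminous → Star A.
L ratio = 10^(0.4 |ΔM|) = 10^6.001 = 1.002×10^6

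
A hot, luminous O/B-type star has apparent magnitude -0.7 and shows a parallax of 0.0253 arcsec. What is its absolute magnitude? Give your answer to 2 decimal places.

M ≈ -3.68

d = 1/p = 1/0.0253″ = 39.53 pc
5 log₁₀(d/10 pc) = 5 log₁₀(39.53) − 5 = 2.984
M = m − 5 log₁₀(d/10) = -0.7 − 2.984 = -3.684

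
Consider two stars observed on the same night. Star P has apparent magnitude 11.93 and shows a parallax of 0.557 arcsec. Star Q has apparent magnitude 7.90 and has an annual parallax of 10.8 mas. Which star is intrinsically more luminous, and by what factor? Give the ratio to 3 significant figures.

Star Q is more luminous, by a factor of 109000.

Star P: d = 1/p = 1/0.557″ = 1.795 pc
Star P: M = m − 5 log₁₀ d + 5 = 11.93 − 5·0.2541 + 5 = 15.659
Star Q: p = 10.8 mas = 0.0108″ → d = 1/p = 92.59 pc
Star Q: M = m − 5 log₁₀ d + 5 = 7.90 − 5·1.9666 + 5 = 3.067
ΔM = M_P − M_Q = 15.659 − (3.067) = 12.592; smaller M is more luminous → Star Q.
L ratio = 10^(0.4 |ΔM|) = 10^5.037 = 108900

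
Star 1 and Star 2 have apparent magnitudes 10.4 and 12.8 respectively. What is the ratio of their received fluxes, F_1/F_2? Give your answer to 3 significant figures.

F_1/F_2 ≈ 9.12

Δm = 10.4 − (12.8) = -2.4
Flux ratio = 10^(−0.4 Δm) = 10^(−0.4 × -2.4) = 10^0.960 = 9.120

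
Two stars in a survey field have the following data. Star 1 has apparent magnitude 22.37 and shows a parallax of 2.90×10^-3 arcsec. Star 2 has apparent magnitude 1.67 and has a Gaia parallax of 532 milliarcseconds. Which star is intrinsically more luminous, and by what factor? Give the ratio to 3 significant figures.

Star 2 is more luminous, by a factor of 5660.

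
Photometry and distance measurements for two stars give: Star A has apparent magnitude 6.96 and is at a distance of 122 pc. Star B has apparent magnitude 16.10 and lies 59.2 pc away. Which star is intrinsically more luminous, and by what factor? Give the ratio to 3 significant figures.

Star A is more luminous, by a factor of 19200.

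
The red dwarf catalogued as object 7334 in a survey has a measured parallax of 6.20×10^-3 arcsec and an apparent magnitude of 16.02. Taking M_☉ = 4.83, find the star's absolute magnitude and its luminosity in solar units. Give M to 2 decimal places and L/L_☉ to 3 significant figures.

M ≈ 9.98; L/L_☉ ≈ 8.69×10^-3

d = 1/p = 1/6.20×10^-3″ = 161.3 pc
M = m − 5 log₁₀ d + 5 = 16.02 − 5·2.2076 + 5 = 9.982
M − M_☉ = 9.982 − 4.83 = 5.152
L/L_☉ = 10^(−0.4 × 5.152) = 8.694×10^-3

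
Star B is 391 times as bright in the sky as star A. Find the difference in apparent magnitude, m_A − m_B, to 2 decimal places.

m_A − m_B ≈ 6.48

Pogson: Δm = −2.5 log₁₀(ratio) = −2.5 log₁₀(391) = −2.5 × 2.5922 = -6.480
Star B is brighter so has the smaller magnitude: m_A − m_B is positive.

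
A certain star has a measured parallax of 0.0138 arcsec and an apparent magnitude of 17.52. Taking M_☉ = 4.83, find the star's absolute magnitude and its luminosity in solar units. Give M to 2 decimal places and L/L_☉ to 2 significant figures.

d = 1/p = 1/0.0138″ = 72.46 pc
M = m − 5 log₁₀ d + 5 = 17.52 − 5·1.8601 + 5 = 13.219
M − M_☉ = 13.219 − 4.83 = 8.389
L/L_☉ = 10^(−0.4 × 8.389) = 4.408×10^-4

M ≈ 13.22; L/L_☉ ≈ 4.4×10^-4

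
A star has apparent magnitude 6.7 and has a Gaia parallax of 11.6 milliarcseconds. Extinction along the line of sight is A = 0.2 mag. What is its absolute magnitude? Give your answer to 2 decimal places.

M ≈ 1.82

p = 11.6 mas = 0.0116″ → d = 1/p = 86.21 pc
5 log₁₀(d/10 pc) = 5 log₁₀(86.21) − 5 = 4.678
M = m − 5 log₁₀(d/10) − A = 6.7 − 4.678 − 0.2 = 1.822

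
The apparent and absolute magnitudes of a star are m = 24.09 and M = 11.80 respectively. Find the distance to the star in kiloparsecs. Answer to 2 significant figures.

d ≈ 2.9 kpc

μ = m − M = 12.290
m − M = 5 log₁₀ d − 5
log₁₀ d = (m − M)/5 + 1 = 3.4580
d = 10^3.4580 = 2871 pc
= 2.871 kpc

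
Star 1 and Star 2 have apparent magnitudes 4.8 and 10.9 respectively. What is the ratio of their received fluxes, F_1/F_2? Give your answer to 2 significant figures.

Δm = 4.8 − (10.9) = -6.1
Flux ratio = 10^(−0.4 Δm) = 10^(−0.4 × -6.1) = 10^2.440 = 275.4

F_1/F_2 ≈ 280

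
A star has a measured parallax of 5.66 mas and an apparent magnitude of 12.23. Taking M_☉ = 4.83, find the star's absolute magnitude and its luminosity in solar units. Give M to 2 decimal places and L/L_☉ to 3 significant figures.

M ≈ 5.99; L/L_☉ ≈ 0.342

d = 1/p = 1000/5.66 mas = 176.7 pc
M = m − 5 log₁₀ d + 5 = 12.23 − 5·2.2472 + 5 = 5.994
M − M_☉ = 5.994 − 4.83 = 1.164
L/L_☉ = 10^(−0.4 × 1.164) = 0.3423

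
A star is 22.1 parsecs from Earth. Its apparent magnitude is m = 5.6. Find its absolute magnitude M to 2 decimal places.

5 log₁₀(d/10 pc) = 5 log₁₀(22.10) − 5 = 1.722
M = m − 5 log₁₀(d/10) = 5.6 − 1.722 = 3.878

M ≈ 3.88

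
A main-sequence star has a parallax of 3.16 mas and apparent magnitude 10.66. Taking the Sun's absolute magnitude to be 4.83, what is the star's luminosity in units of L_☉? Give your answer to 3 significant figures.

L/L_☉ ≈ 4.66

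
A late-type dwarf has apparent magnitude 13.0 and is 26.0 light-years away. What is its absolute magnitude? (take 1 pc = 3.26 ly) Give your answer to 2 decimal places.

M ≈ 13.49

d = 26.0 ly / 3.26 = 7.975 pc
5 log₁₀(d/10 pc) = 5 log₁₀(7.975) − 5 = -0.491
M = m − 5 log₁₀(d/10) = 13.0 + 0.491 = 13.491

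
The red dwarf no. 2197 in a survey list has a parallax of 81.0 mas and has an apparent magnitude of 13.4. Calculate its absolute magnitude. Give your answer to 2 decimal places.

M ≈ 12.94

p = 81.0 mas = 0.0810″ → d = 1/p = 12.35 pc
5 log₁₀(d/10 pc) = 5 log₁₀(12.35) − 5 = 0.458
M = m − 5 log₁₀(d/10) = 13.4 − 0.458 = 12.942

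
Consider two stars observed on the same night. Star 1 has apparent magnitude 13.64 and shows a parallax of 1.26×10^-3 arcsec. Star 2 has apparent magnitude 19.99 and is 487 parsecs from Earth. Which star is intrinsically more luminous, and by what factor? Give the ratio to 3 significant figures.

Star 1: d = 1/p = 1/1.26×10^-3″ = 793.7 pc
Star 1: M = m − 5 log₁₀ d + 5 = 13.64 − 5·2.8996 + 5 = 4.142
Star 2: M = m − 5 log₁₀ d + 5 = 19.99 − 5·2.6875 + 5 = 11.552
ΔM = M_1 − M_2 = 4.142 − (11.552) = -7.411; smaller M is more luminous → Star 1.
L ratio = 10^(0.4 |ΔM|) = 10^2.964 = 920.9

Star 1 is more luminous, by a factor of 921.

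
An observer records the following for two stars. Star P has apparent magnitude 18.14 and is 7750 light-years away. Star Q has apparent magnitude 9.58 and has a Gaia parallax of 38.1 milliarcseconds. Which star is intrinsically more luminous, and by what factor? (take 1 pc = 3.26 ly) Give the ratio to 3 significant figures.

Star P is more luminous, by a factor of 3.09.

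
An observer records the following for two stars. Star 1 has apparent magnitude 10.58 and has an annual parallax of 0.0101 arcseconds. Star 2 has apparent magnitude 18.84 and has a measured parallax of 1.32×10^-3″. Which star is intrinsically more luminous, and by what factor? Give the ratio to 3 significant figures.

Star 1: d = 1/p = 1/0.0101″ = 99.01 pc
Star 1: M = m − 5 log₁₀ d + 5 = 10.58 − 5·1.9957 + 5 = 5.602
Star 2: d = 1/p = 1/1.32×10^-3″ = 757.6 pc
Star 2: M = m − 5 log₁₀ d + 5 = 18.84 − 5·2.8794 + 5 = 9.443
ΔM = M_1 − M_2 = 5.602 − (9.443) = -3.841; smaller M is more luminous → Star 1.
L ratio = 10^(0.4 |ΔM|) = 10^1.537 = 34.40

Star 1 is more luminous, by a factor of 34.4.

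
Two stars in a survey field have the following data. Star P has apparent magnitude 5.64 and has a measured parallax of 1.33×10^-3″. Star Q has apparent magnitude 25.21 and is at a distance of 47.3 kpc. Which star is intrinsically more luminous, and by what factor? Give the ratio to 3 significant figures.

Star P: d = 1/p = 1/1.33×10^-3″ = 751.9 pc
Star P: M = m − 5 log₁₀ d + 5 = 5.64 − 5·2.8761 + 5 = -3.741
Star Q: d = 47.3 kpc = 47300 pc
Star Q: M = m − 5 log₁₀ d + 5 = 25.21 − 5·4.6749 + 5 = 6.836
ΔM = M_P − M_Q = -3.741 − (6.836) = -10.576; smaller M is more luminous → Star P.
L ratio = 10^(0.4 |ΔM|) = 10^4.231 = 17000

Star P is more luminous, by a factor of 17000.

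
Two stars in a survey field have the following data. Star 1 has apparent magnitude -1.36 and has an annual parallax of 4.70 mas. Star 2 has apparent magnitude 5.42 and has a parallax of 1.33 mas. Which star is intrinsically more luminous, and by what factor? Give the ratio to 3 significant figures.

Star 1: p = 4.70 mas = 4.70×10^-3″ → d = 1/p = 212.8 pc
Star 1: M = m − 5 log₁₀ d + 5 = -1.36 − 5·2.3279 + 5 = -8.000
Star 2: p = 1.33 mas = 1.33×10^-3″ → d = 1/p = 751.9 pc
Star 2: M = m − 5 log₁₀ d + 5 = 5.42 − 5·2.8761 + 5 = -3.961
ΔM = M_1 − M_2 = -8.000 − (-3.961) = -4.039; smaller M is more luminous → Star 1.
L ratio = 10^(0.4 |ΔM|) = 10^1.616 = 41.26

Star 1 is more luminous, by a factor of 41.3.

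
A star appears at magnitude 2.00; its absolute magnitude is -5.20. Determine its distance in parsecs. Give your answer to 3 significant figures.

Distance modulus: m − M = 2.00 − (-5.20) = 7.200
m − M = 5 log₁₀ d − 5
log₁₀ d = (m − M)/5 + 1 = 2.4400
d = 10^2.4400 = 275.4 pc

d ≈ 275 pc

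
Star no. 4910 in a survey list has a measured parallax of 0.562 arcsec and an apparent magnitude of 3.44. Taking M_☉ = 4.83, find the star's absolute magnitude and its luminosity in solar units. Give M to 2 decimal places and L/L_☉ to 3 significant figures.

d = 1/p = 1/0.562″ = 1.779 pc
M = m − 5 log₁₀ d + 5 = 3.44 − 5·0.2503 + 5 = 7.189
M − M_☉ = 7.189 − 4.83 = 2.359
L/L_☉ = 10^(−0.4 × 2.359) = 0.1139

M ≈ 7.19; L/L_☉ ≈ 0.114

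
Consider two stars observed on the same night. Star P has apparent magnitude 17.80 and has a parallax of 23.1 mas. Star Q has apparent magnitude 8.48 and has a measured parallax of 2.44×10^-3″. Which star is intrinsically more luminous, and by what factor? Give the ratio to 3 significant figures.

Star Q is more luminous, by a factor of 479000.

Star P: p = 23.1 mas = 0.0231″ → d = 1/p = 43.29 pc
Star P: M = m − 5 log₁₀ d + 5 = 17.80 − 5·1.6364 + 5 = 14.618
Star Q: d = 1/p = 1/2.44×10^-3″ = 409.8 pc
Star Q: M = m − 5 log₁₀ d + 5 = 8.48 − 5·2.6126 + 5 = 0.417
ΔM = M_P − M_Q = 14.618 − (0.417) = 14.201; smaller M is more luminous → Star Q.
L ratio = 10^(0.4 |ΔM|) = 10^5.680 = 479100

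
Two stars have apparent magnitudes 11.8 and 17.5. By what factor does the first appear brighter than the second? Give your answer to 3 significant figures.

191

Magnitude difference = -5.7
Flux ratio = 10^(−0.4 Δm) = 10^(−0.4 × -5.7) = 10^2.280 = 190.5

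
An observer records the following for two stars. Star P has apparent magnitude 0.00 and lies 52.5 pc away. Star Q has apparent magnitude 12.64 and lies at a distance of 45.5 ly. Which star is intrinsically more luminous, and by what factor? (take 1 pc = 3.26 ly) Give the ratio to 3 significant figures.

Star P is more luminous, by a factor of 1.61×10^6.

Star P: M = m − 5 log₁₀ d + 5 = 0.00 − 5·1.7202 + 5 = -3.601
Star Q: d = 45.5 ly / 3.26 = 13.96 pc
Star Q: M = m − 5 log₁₀ d + 5 = 12.64 − 5·1.1448 + 5 = 11.916
ΔM = M_P − M_Q = -3.601 − (11.916) = -15.517; smaller M is more luminous → Star P.
L ratio = 10^(0.4 |ΔM|) = 10^6.207 = 1.610×10^6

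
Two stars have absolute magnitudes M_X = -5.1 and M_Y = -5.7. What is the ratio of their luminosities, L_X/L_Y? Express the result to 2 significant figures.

L_X/L_Y ≈ 0.58

ΔM = M_X − M_Y = 0.6
L_X/L_Y = 10^(−0.4 ΔM) = 10^-0.240 = 0.5754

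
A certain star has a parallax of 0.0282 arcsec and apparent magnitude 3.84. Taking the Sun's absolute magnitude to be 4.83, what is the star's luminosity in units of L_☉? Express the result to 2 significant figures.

d = 1/p = 1/0.0282″ = 35.46 pc
M = m − 5 log₁₀ d + 5 = 3.84 − 5·1.5498 + 5 = 1.091
M − M_☉ = 1.091 − 4.83 = -3.739
L/L_☉ = 10^(−0.4 × -3.739) = 31.30

L/L_☉ ≈ 31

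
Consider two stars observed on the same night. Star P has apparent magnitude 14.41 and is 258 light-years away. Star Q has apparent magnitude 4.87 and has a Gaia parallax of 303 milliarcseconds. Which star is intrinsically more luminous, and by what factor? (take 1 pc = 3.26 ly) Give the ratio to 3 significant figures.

Star P: d = 258 ly / 3.26 = 79.14 pc
Star P: M = m − 5 log₁₀ d + 5 = 14.41 − 5·1.8984 + 5 = 9.918
Star Q: p = 303 mas = 0.303″ → d = 1/p = 3.300 pc
Star Q: M = m − 5 log₁₀ d + 5 = 4.87 − 5·0.5186 + 5 = 7.277
ΔM = M_P − M_Q = 9.918 − (7.277) = 2.641; smaller M is more luminous → Star Q.
L ratio = 10^(0.4 |ΔM|) = 10^1.056 = 11.38

Star Q is more luminous, by a factor of 11.4.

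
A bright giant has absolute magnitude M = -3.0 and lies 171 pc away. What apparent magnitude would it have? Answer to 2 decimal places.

m = M + 5 log₁₀ d − 5 = -3.0 + 5·2.2330 − 5 = 3.165

m ≈ 3.16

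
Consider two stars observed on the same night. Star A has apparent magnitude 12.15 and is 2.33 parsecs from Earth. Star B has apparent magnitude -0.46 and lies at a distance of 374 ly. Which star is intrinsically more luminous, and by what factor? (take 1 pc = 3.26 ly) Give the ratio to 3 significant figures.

Star B is more luminous, by a factor of 2.68×10^8.

Star A: M = m − 5 log₁₀ d + 5 = 12.15 − 5·0.3674 + 5 = 15.313
Star B: d = 374 ly / 3.26 = 114.7 pc
Star B: M = m − 5 log₁₀ d + 5 = -0.46 − 5·2.0597 + 5 = -5.758
ΔM = M_A − M_B = 15.313 − (-5.758) = 21.071; smaller M is more luminous → Star B.
L ratio = 10^(0.4 |ΔM|) = 10^8.429 = 2.683×10^8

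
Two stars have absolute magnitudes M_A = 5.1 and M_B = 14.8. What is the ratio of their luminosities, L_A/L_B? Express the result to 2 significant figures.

ΔM = M_A − M_B = -9.7
L_A/L_B = 10^(−0.4 ΔM) = 10^3.880 = 7586

L_A/L_B ≈ 7600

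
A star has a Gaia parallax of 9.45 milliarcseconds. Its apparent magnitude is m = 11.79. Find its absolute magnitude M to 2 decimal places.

M ≈ 6.67

p = 9.45 mas = 9.45×10^-3″ → d = 1/p = 105.8 pc
5 log₁₀(d/10 pc) = 5 log₁₀(105.8) − 5 = 5.123
M = m − 5 log₁₀(d/10) = 11.79 − 5.123 = 6.667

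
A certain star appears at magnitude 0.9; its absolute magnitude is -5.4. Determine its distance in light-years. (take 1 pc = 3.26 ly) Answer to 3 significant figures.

Distance modulus: m − M = 0.9 − (-5.4) = 6.300
m − M = 5 log₁₀ d − 5
log₁₀ d = (m − M)/5 + 1 = 2.2600
d = 10^2.2600 = 182.0 pc
= 593.2 ly

d ≈ 593 ly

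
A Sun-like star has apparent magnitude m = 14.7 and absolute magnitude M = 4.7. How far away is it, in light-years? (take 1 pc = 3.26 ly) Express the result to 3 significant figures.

d ≈ 3260 ly

μ = m − M = 10.000
m − M = 5 log₁₀ d − 5
log₁₀ d = (m − M)/5 + 1 = 3.0000
d = 10^3.0000 = 1000 pc
= 3260 ly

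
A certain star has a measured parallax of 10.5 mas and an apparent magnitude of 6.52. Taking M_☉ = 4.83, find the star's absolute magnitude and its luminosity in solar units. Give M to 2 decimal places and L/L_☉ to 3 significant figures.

d = 1/p = 1000/10.5 mas = 95.24 pc
M = m − 5 log₁₀ d + 5 = 6.52 − 5·1.9788 + 5 = 1.626
M − M_☉ = 1.626 − 4.83 = -3.204
L/L_☉ = 10^(−0.4 × -3.204) = 19.13

M ≈ 1.63; L/L_☉ ≈ 19.1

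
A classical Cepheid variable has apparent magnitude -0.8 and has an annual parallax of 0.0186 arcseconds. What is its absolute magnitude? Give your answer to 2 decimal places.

M ≈ -4.45

d = 1/p = 1/0.0186″ = 53.76 pc
5 log₁₀(d/10 pc) = 5 log₁₀(53.76) − 5 = 3.652
M = m − 5 log₁₀(d/10) = -0.8 − 3.652 = -4.452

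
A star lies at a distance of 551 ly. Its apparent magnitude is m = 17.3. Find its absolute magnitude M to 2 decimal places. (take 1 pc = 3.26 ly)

d = 551 ly / 3.26 = 169.0 pc
5 log₁₀(d/10 pc) = 5 log₁₀(169.0) − 5 = 6.140
M = m − 5 log₁₀(d/10) = 17.3 − 6.140 = 11.160

M ≈ 11.16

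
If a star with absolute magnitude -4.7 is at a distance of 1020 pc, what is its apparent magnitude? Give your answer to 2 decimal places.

m ≈ 5.34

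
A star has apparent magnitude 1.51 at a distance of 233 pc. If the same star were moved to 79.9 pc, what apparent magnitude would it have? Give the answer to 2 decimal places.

Flux ∝ 1/d², so Δm = 5 log₁₀(d₂/d₁) = 5 log₁₀(79.9/233) = -2.324
m₂ = m₁ + Δm = 1.51 + (-2.324) = -0.814

m ≈ -0.81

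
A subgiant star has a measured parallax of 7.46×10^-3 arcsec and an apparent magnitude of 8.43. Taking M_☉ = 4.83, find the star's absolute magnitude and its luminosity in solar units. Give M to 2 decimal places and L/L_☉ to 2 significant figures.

d = 1/p = 1/7.46×10^-3″ = 134.0 pc
M = m − 5 log₁₀ d + 5 = 8.43 − 5·2.1273 + 5 = 2.794
M − M_☉ = 2.794 − 4.83 = -2.036
L/L_☉ = 10^(−0.4 × -2.036) = 6.524

M ≈ 2.79; L/L_☉ ≈ 6.5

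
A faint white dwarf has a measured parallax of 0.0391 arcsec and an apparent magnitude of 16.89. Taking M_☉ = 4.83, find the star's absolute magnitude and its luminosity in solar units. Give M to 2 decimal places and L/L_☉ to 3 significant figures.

M ≈ 14.85; L/L_☉ ≈ 9.81×10^-5

d = 1/p = 1/0.0391″ = 25.58 pc
M = m − 5 log₁₀ d + 5 = 16.89 − 5·1.4078 + 5 = 14.851
M − M_☉ = 14.851 − 4.83 = 10.021
L/L_☉ = 10^(−0.4 × 10.021) = 9.809×10^-5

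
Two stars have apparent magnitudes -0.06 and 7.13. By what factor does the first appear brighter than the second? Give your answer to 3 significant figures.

Magnitude difference = -7.19
Flux ratio = 10^(−0.4 Δm) = 10^(−0.4 × -7.19) = 10^2.876 = 751.6

752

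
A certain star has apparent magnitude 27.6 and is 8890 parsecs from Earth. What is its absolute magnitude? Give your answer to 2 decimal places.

5 log₁₀(d/10 pc) = 5 log₁₀(8890) − 5 = 14.745
M = m − 5 log₁₀(d/10) = 27.6 − 14.745 = 12.855

M ≈ 12.86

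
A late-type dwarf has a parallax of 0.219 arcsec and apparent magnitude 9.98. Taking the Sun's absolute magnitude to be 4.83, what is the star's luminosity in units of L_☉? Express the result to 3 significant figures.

L/L_☉ ≈ 1.82×10^-3

d = 1/p = 1/0.219″ = 4.566 pc
M = m − 5 log₁₀ d + 5 = 9.98 − 5·0.6596 + 5 = 11.682
M − M_☉ = 11.682 − 4.83 = 6.852
L/L_☉ = 10^(−0.4 × 6.852) = 1.816×10^-3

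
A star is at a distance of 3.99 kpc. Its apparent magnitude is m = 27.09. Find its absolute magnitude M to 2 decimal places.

d = 3.99 kpc = 3990 pc
5 log₁₀(d/10 pc) = 5 log₁₀(3990) − 5 = 13.005
M = m − 5 log₁₀(d/10) = 27.09 − 13.005 = 14.085

M ≈ 14.09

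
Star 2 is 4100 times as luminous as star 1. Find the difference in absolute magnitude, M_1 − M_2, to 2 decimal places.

Pogson: ΔM = −2.5 log₁₀(ratio) = −2.5 log₁₀(4100) = −2.5 × 3.6128 = -9.032
Star 2 is brighter so has the smaller magnitude: M_1 − M_2 is positive.

M_1 − M_2 ≈ 9.03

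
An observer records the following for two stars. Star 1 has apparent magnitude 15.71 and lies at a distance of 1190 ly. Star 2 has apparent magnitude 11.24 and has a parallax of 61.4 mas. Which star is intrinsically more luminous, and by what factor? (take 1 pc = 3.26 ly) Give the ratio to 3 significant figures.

Star 1: d = 1190 ly / 3.26 = 365.0 pc
Star 1: M = m − 5 log₁₀ d + 5 = 15.71 − 5·2.5623 + 5 = 7.898
Star 2: p = 61.4 mas = 0.0614″ → d = 1/p = 16.29 pc
Star 2: M = m − 5 log₁₀ d + 5 = 11.24 − 5·1.2118 + 5 = 10.181
ΔM = M_1 − M_2 = 7.898 − (10.181) = -2.282; smaller M is more luminous → Star 1.
L ratio = 10^(0.4 |ΔM|) = 10^0.913 = 8.185

Star 1 is more luminous, by a factor of 8.18.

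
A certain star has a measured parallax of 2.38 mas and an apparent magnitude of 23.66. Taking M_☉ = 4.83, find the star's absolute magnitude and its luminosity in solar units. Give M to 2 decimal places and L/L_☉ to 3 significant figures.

d = 1/p = 1000/2.38 mas = 420.2 pc
M = m − 5 log₁₀ d + 5 = 23.66 − 5·2.6234 + 5 = 15.543
M − M_☉ = 15.543 − 4.83 = 10.713
L/L_☉ = 10^(−0.4 × 10.713) = 5.186×10^-5

M ≈ 15.54; L/L_☉ ≈ 5.19×10^-5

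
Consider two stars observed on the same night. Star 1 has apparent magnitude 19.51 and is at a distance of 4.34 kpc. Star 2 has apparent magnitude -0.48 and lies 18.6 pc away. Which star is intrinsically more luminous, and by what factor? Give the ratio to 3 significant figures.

Star 2 is more luminous, by a factor of 1820.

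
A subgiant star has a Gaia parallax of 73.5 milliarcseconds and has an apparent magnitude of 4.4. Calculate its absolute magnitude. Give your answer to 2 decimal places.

M ≈ 3.73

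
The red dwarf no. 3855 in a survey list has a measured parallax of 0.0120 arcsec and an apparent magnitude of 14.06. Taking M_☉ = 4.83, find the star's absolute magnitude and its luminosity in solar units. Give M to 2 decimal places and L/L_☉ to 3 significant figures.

d = 1/p = 1/0.0120″ = 83.33 pc
M = m − 5 log₁₀ d + 5 = 14.06 − 5·1.9208 + 5 = 9.456
M − M_☉ = 9.456 − 4.83 = 4.626
L/L_☉ = 10^(−0.4 × 4.626) = 0.01411

M ≈ 9.46; L/L_☉ ≈ 0.0141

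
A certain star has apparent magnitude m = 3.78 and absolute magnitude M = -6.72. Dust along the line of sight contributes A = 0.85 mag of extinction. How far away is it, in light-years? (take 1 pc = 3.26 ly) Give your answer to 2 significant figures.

d ≈ 2800 ly

m − M = 5 log₁₀(d/10 pc) + A  ⇒  3.78 − (-6.72) − 0.85 = 5 log₁₀(d/10)
9.650 = 5 log₁₀(d/10)
log₁₀ d = (m − M − A)/5 + 1 = 2.9300
d = 10^2.9300 = 851.1 pc
= 2775 ly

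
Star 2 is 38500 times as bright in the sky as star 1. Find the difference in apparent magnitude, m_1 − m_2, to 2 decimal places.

Pogson: Δm = −2.5 log₁₀(ratio) = −2.5 log₁₀(38500) = −2.5 × 4.5855 = -11.464
Star 2 is brighter so has the smaller magnitude: m_1 − m_2 is positive.

m_1 − m_2 ≈ 11.46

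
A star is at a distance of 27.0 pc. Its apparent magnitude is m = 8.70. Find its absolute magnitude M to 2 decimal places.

M ≈ 6.54

5 log₁₀(d/10 pc) = 5 log₁₀(27.00) − 5 = 2.157
M = m − 5 log₁₀(d/10) = 8.70 − 2.157 = 6.543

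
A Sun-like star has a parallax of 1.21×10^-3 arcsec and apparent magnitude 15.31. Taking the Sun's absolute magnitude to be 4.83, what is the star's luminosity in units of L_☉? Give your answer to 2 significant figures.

L/L_☉ ≈ 0.44

d = 1/p = 1/1.21×10^-3″ = 826.4 pc
M = m − 5 log₁₀ d + 5 = 15.31 − 5·2.9172 + 5 = 5.724
M − M_☉ = 5.724 − 4.83 = 0.894
L/L_☉ = 10^(−0.4 × 0.894) = 0.4390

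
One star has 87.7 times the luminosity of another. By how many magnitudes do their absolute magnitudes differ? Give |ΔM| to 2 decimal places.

Pogson: ΔM = −2.5 log₁₀(ratio) = −2.5 log₁₀(87.7) = −2.5 × 1.9430 = -4.857

|ΔM| ≈ 4.86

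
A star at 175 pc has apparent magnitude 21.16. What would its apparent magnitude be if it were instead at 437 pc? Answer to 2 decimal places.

m ≈ 23.15

Flux ∝ 1/d², so Δm = 5 log₁₀(d₂/d₁) = 5 log₁₀(437/175) = 1.987
m₂ = m₁ + Δm = 21.16 + (1.987) = 23.147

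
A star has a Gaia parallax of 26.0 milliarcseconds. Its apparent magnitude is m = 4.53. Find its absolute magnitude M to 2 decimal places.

p = 26.0 mas = 0.0260″ → d = 1/p = 38.46 pc
5 log₁₀(d/10 pc) = 5 log₁₀(38.46) − 5 = 2.925
M = m − 5 log₁₀(d/10) = 4.53 − 2.925 = 1.605

M ≈ 1.60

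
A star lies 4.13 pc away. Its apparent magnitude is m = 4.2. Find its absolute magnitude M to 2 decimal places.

5 log₁₀(d/10 pc) = 5 log₁₀(4.130) − 5 = -1.920
M = m − 5 log₁₀(d/10) = 4.2 + 1.920 = 6.120

M ≈ 6.12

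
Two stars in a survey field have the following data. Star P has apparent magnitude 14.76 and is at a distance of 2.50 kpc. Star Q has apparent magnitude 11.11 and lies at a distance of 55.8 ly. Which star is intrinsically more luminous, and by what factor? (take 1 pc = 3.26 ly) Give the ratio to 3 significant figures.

Star P is more luminous, by a factor of 740.

Star P: d = 2.50 kpc = 2500 pc
Star P: M = m − 5 log₁₀ d + 5 = 14.76 − 5·3.3979 + 5 = 2.770
Star Q: d = 55.8 ly / 3.26 = 17.12 pc
Star Q: M = m − 5 log₁₀ d + 5 = 11.11 − 5·1.2334 + 5 = 9.943
ΔM = M_P − M_Q = 2.770 − (9.943) = -7.173; smaller M is more luminous → Star P.
L ratio = 10^(0.4 |ΔM|) = 10^2.869 = 739.7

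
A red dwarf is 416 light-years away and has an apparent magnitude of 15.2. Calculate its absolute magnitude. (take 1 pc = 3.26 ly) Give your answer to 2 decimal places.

M ≈ 9.67

d = 416 ly / 3.26 = 127.6 pc
5 log₁₀(d/10 pc) = 5 log₁₀(127.6) − 5 = 5.529
M = m − 5 log₁₀(d/10) = 15.2 − 5.529 = 9.671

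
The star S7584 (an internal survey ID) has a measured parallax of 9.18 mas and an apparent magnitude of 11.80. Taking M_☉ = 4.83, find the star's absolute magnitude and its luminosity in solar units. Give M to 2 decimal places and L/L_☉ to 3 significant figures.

d = 1/p = 1000/9.18 mas = 108.9 pc
M = m − 5 log₁₀ d + 5 = 11.80 − 5·2.0372 + 5 = 6.614
M − M_☉ = 6.614 − 4.83 = 1.784
L/L_☉ = 10^(−0.4 × 1.784) = 0.1933

M ≈ 6.61; L/L_☉ ≈ 0.193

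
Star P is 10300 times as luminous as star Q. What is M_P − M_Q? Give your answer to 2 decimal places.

M_P − M_Q ≈ -10.03

Pogson: ΔM = −2.5 log₁₀(ratio) = −2.5 log₁₀(10300) = −2.5 × 4.0128 = -10.032
Star P is brighter, so it has the smaller magnitude: the difference is negative.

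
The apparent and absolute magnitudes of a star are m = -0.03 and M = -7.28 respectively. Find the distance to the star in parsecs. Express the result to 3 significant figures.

Distance modulus: m − M = -0.03 − (-7.28) = 7.250
m − M = 5 log₁₀ d − 5
log₁₀ d = (m − M)/5 + 1 = 2.4500
d = 10^2.4500 = 281.8 pc

d ≈ 282 pc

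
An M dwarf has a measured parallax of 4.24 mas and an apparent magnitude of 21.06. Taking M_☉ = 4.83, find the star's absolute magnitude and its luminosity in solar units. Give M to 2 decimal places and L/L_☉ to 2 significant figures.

d = 1/p = 1000/4.24 mas = 235.8 pc
M = m − 5 log₁₀ d + 5 = 21.06 − 5·2.3726 + 5 = 14.197
M − M_☉ = 14.197 − 4.83 = 9.367
L/L_☉ = 10^(−0.4 × 9.367) = 1.792×10^-4

M ≈ 14.20; L/L_☉ ≈ 1.8×10^-4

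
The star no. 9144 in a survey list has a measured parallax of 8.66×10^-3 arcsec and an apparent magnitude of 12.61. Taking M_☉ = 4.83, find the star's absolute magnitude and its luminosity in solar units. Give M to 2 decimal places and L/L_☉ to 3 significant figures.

d = 1/p = 1/8.66×10^-3″ = 115.5 pc
M = m − 5 log₁₀ d + 5 = 12.61 − 5·2.0625 + 5 = 7.298
M − M_☉ = 7.298 − 4.83 = 2.468
L/L_☉ = 10^(−0.4 × 2.468) = 0.1030

M ≈ 7.30; L/L_☉ ≈ 0.103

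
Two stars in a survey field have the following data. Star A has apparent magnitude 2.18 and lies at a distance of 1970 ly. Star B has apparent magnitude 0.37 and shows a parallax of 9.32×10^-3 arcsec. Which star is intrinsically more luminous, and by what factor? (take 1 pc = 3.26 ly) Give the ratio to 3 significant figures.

Star A is more luminous, by a factor of 5.99.

Star A: d = 1970 ly / 3.26 = 604.3 pc
Star A: M = m − 5 log₁₀ d + 5 = 2.18 − 5·2.7812 + 5 = -6.726
Star B: d = 1/p = 1/9.32×10^-3″ = 107.3 pc
Star B: M = m − 5 log₁₀ d + 5 = 0.37 − 5·2.0306 + 5 = -4.783
ΔM = M_A − M_B = -6.726 − (-4.783) = -1.943; smaller M is more luminous → Star A.
L ratio = 10^(0.4 |ΔM|) = 10^0.777 = 5.989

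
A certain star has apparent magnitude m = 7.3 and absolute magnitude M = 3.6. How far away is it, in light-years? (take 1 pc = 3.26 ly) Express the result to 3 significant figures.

μ = m − M = 3.700
m − M = 5 log₁₀ d − 5
log₁₀ d = (m − M)/5 + 1 = 1.7400
d = 10^1.7400 = 54.95 pc
= 179.2 ly

d ≈ 179 ly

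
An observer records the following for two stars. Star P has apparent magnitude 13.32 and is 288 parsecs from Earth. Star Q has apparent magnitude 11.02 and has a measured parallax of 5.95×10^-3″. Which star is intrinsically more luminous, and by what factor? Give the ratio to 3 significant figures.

Star P: M = m − 5 log₁₀ d + 5 = 13.32 − 5·2.4594 + 5 = 6.023
Star Q: d = 1/p = 1/5.95×10^-3″ = 168.1 pc
Star Q: M = m − 5 log₁₀ d + 5 = 11.02 − 5·2.2255 + 5 = 4.893
ΔM = M_P − M_Q = 6.023 − (4.893) = 1.130; smaller M is more luminous → Star Q.
L ratio = 10^(0.4 |ΔM|) = 10^0.452 = 2.833

Star Q is more luminous, by a factor of 2.83.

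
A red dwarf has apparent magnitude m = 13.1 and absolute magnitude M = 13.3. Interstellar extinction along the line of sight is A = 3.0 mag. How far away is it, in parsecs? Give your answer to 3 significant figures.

d ≈ 2.29 pc

m − M = 5 log₁₀(d/10 pc) + A  ⇒  13.1 − (13.3) − 3.0 = 5 log₁₀(d/10)
-3.200 = 5 log₁₀(d/10)
log₁₀ d = (m − M − A)/5 + 1 = 0.3600
d = 10^0.3600 = 2.291 pc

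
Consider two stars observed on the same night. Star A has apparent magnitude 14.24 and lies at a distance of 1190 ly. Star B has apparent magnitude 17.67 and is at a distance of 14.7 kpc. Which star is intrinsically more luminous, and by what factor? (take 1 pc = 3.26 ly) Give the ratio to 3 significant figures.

Star A: d = 1190 ly / 3.26 = 365.0 pc
Star A: M = m − 5 log₁₀ d + 5 = 14.24 − 5·2.5623 + 5 = 6.428
Star B: d = 14.7 kpc = 14700 pc
Star B: M = m − 5 log₁₀ d + 5 = 17.67 − 5·4.1673 + 5 = 1.833
ΔM = M_A − M_B = 6.428 − (1.833) = 4.595; smaller M is more luminous → Star B.
L ratio = 10^(0.4 |ΔM|) = 10^1.838 = 68.86

Star B is more luminous, by a factor of 68.9.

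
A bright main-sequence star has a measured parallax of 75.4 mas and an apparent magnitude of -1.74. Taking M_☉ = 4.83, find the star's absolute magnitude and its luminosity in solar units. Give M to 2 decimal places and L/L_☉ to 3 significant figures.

M ≈ -2.35; L/L_☉ ≈ 747

d = 1/p = 1000/75.4 mas = 13.26 pc
M = m − 5 log₁₀ d + 5 = -1.74 − 5·1.1226 + 5 = -2.353
M − M_☉ = -2.353 − 4.83 = -7.183
L/L_☉ = 10^(−0.4 × -7.183) = 746.9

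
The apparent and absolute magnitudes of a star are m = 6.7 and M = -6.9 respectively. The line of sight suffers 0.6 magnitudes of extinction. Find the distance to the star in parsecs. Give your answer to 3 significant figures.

d ≈ 3980 pc

m − M = 5 log₁₀(d/10 pc) + A  ⇒  6.7 − (-6.9) − 0.6 = 5 log₁₀(d/10)
13.000 = 5 log₁₀(d/10)
log₁₀ d = (m − M − A)/5 + 1 = 3.6000
d = 10^3.6000 = 3981 pc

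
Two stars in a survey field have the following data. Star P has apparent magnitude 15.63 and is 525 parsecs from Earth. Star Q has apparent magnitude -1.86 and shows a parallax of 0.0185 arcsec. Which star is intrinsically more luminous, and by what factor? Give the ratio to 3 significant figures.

Star Q is more luminous, by a factor of 105000.

Star P: M = m − 5 log₁₀ d + 5 = 15.63 − 5·2.7202 + 5 = 7.029
Star Q: d = 1/p = 1/0.0185″ = 54.05 pc
Star Q: M = m − 5 log₁₀ d + 5 = -1.86 − 5·1.7328 + 5 = -5.524
ΔM = M_P − M_Q = 7.029 − (-5.524) = 12.553; smaller M is more luminous → Star Q.
L ratio = 10^(0.4 |ΔM|) = 10^5.021 = 105000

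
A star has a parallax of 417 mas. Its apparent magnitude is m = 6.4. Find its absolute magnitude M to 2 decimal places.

M ≈ 9.50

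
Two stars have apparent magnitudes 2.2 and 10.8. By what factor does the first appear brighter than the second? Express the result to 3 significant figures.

Δm = 2.2 − (10.8) = -8.6
Flux ratio = 10^(−0.4 Δm) = 10^(−0.4 × -8.6) = 10^3.440 = 2754

2750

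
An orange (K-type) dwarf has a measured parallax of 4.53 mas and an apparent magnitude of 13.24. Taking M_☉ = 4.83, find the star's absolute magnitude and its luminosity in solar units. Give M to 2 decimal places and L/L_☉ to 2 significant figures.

d = 1/p = 1000/4.53 mas = 220.8 pc
M = m − 5 log₁₀ d + 5 = 13.24 − 5·2.3439 + 5 = 6.520
M − M_☉ = 6.520 − 4.83 = 1.690
L/L_☉ = 10^(−0.4 × 1.690) = 0.2108

M ≈ 6.52; L/L_☉ ≈ 0.21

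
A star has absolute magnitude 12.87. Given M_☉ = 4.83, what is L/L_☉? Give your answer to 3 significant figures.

L/L_☉ ≈ 6.08×10^-4

M − M_☉ = 12.87 − 4.83 = 8.040
L/L_☉ = 10^(−0.4 (M − M_☉)) = 10^-3.216 = 6.081×10^-4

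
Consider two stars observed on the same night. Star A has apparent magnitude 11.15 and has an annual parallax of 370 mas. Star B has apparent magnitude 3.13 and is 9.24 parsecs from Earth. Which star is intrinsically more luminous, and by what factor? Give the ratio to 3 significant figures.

Star A: p = 370 mas = 0.370″ → d = 1/p = 2.703 pc
Star A: M = m − 5 log₁₀ d + 5 = 11.15 − 5·0.4318 + 5 = 13.991
Star B: M = m − 5 log₁₀ d + 5 = 3.13 − 5·0.9657 + 5 = 3.302
ΔM = M_A − M_B = 13.991 − (3.302) = 10.689; smaller M is more luminous → Star B.
L ratio = 10^(0.4 |ΔM|) = 10^4.276 = 18870

Star B is more luminous, by a factor of 18900.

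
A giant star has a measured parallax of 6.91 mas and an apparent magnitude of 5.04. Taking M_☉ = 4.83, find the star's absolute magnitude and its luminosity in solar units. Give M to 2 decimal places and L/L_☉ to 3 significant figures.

d = 1/p = 1000/6.91 mas = 144.7 pc
M = m − 5 log₁₀ d + 5 = 5.04 − 5·2.1605 + 5 = -0.763
M − M_☉ = -0.763 − 4.83 = -5.593
L/L_☉ = 10^(−0.4 × -5.593) = 172.6

M ≈ -0.76; L/L_☉ ≈ 173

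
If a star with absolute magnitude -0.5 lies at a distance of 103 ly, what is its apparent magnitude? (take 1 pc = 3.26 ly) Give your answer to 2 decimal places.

d = 103 ly / 3.26 = 31.60 pc
m = M + 5 log₁₀ d − 5 = -0.5 + 5·1.4996 − 5 = 1.998

m ≈ 2.00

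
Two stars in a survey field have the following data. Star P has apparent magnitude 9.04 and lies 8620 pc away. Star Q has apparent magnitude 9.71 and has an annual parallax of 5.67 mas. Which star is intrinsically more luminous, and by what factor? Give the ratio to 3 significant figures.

Star P is more luminous, by a factor of 4430.

Star P: M = m − 5 log₁₀ d + 5 = 9.04 − 5·3.9355 + 5 = -5.638
Star Q: p = 5.67 mas = 5.67×10^-3″ → d = 1/p = 176.4 pc
Star Q: M = m − 5 log₁₀ d + 5 = 9.71 − 5·2.2464 + 5 = 3.478
ΔM = M_P − M_Q = -5.638 − (3.478) = -9.115; smaller M is more luminous → Star P.
L ratio = 10^(0.4 |ΔM|) = 10^3.646 = 4428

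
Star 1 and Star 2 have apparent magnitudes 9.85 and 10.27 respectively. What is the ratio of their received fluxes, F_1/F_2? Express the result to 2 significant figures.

F_1/F_2 ≈ 1.5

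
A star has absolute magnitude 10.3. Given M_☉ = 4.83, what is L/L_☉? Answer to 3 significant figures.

M − M_☉ = 10.3 − 4.83 = 5.470
L/L_☉ = 10^(−0.4 (M − M_☉)) = 10^-2.188 = 6.486×10^-3

L/L_☉ ≈ 6.49×10^-3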